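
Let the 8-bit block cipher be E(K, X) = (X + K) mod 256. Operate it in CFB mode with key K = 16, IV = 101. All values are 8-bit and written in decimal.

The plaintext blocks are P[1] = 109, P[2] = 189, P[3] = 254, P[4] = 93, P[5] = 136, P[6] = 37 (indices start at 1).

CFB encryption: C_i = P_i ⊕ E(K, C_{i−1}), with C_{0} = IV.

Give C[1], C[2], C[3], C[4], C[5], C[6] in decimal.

C[1] = 24, C[2] = 149, C[3] = 91, C[4] = 54, C[5] = 206, C[6] = 251

C[1]: E(K, 101) = 117; 109 ⊕ 117 = 24.
C[2]: E(K, 24) = 40; 189 ⊕ 40 = 149.
C[3]: E(K, 149) = 165; 254 ⊕ 165 = 91.
C[4]: E(K, 91) = 107; 93 ⊕ 107 = 54.
C[5]: E(K, 54) = 70; 136 ⊕ 70 = 206.
C[6]: E(K, 206) = 222; 37 ⊕ 222 = 251.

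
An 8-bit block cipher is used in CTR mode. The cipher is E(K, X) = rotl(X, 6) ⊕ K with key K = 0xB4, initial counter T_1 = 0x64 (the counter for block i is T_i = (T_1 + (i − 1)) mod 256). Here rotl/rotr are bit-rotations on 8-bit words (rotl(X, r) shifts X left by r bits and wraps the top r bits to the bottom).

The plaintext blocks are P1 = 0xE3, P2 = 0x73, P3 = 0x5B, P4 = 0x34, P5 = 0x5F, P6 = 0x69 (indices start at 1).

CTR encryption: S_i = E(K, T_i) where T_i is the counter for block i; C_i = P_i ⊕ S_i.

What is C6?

C6 = 0x87

C1: T = 0x64, S = E(K, T) = 0xAD; 0xE3 ⊕ 0xAD = 0x4E.
C2: T = 0x65, S = E(K, T) = 0xED; 0x73 ⊕ 0xED = 0x9E.
C3: T = 0x66, S = E(K, T) = 0x2D; 0x5B ⊕ 0x2D = 0x76.
C4: T = 0x67, S = E(K, T) = 0x6D; 0x34 ⊕ 0x6D = 0x59.
C5: T = 0x68, S = E(K, T) = 0xAE; 0x5F ⊕ 0xAE = 0xF1.
C6: T = 0x69, S = E(K, T) = 0xEE; 0x69 ⊕ 0xEE = 0x87.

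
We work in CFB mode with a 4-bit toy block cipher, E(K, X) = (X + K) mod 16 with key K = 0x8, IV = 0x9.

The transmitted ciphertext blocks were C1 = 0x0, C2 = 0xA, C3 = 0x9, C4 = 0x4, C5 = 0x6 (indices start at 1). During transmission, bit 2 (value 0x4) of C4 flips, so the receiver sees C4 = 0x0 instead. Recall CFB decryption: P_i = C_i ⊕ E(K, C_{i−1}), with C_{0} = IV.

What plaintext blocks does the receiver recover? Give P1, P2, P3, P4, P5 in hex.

P1 = 0x1, P2 = 0x2, P3 = 0xB, P4 = 0x1, P5 = 0xE

Only C4 changed, to 0x0. In CFB, a change in C_i flips the same bit in P_i and garbles P_{i+1}. Decrypting the received ciphertext:
P1: E(K, 0x9) = 0x1; 0x0 ⊕ 0x1 = 0x1.
P2: E(K, 0x0) = 0x8; 0xA ⊕ 0x8 = 0x2.
P3: E(K, 0xA) = 0x2; 0x9 ⊕ 0x2 = 0xB.
P4: E(K, 0x9) = 0x1; 0x0 ⊕ 0x1 = 0x1.
P5: E(K, 0x0) = 0x8; 0x6 ⊕ 0x8 = 0xE.
Blocks that differ from the original plaintext: P4, P5.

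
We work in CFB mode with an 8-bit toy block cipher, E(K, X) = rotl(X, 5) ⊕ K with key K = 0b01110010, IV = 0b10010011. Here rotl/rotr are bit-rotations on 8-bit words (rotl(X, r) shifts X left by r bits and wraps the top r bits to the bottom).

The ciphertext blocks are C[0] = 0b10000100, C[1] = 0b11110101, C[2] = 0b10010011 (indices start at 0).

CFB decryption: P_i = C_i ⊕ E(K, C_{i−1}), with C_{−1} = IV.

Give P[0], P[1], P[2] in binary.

P[0]: E(K, 0b10010011) = 0b00000000; 0b10000100 ⊕ 0b00000000 = 0b10000100.
P[1]: E(K, 0b10000100) = 0b11100010; 0b11110101 ⊕ 0b11100010 = 0b00010111.
P[2]: E(K, 0b11110101) = 0b11001100; 0b10010011 ⊕ 0b11001100 = 0b01011111.

P[0] = 0b10000100, P[1] = 0b00010111, P[2] = 0b01011111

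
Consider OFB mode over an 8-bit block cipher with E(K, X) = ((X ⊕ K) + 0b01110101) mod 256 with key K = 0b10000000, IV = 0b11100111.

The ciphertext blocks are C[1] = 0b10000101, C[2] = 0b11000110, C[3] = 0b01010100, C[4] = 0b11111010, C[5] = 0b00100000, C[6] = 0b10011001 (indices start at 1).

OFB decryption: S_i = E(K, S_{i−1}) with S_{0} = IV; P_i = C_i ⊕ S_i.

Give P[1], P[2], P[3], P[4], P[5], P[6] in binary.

P[1] = 0b01011001, P[2] = 0b00010111, P[3] = 0b10010010, P[4] = 0b01000001, P[5] = 0b10010000, P[6] = 0b00111100

P[1]: S = E(K, 0b11100111) = 0b11011100; 0b10000101 ⊕ 0b11011100 = 0b01011001.
P[2]: S = E(K, 0b11011100) = 0b11010001; 0b11000110 ⊕ 0b11010001 = 0b00010111.
P[3]: S = E(K, 0b11010001) = 0b11000110; 0b01010100 ⊕ 0b11000110 = 0b10010010.
P[4]: S = E(K, 0b11000110) = 0b10111011; 0b11111010 ⊕ 0b10111011 = 0b01000001.
P[5]: S = E(K, 0b10111011) = 0b10110000; 0b00100000 ⊕ 0b10110000 = 0b10010000.
P[6]: S = E(K, 0b10110000) = 0b10100101; 0b10011001 ⊕ 0b10100101 = 0b00111100.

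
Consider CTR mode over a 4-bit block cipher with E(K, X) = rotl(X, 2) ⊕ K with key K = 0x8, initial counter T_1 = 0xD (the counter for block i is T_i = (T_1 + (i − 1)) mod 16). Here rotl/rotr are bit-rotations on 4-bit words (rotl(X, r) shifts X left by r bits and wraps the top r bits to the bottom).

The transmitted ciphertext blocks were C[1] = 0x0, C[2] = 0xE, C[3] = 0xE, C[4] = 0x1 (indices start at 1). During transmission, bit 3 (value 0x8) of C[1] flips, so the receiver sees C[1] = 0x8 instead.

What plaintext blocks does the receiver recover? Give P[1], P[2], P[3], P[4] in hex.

CTR decryption: S_i = E(K, T_i) where T_i is the counter for block i; P_i = C_i ⊕ S_i.
Only C[1] changed, to 0x8. In CTR, a change in C_i flips the same bit in P_i only; the keystream is unaffected. Decrypting the received ciphertext:
P[1]: T = 0xD, S = E(K, T) = 0xF; 0x8 ⊕ 0xF = 0x7.
P[2]: T = 0xE, S = E(K, T) = 0x3; 0xE ⊕ 0x3 = 0xD.
P[3]: T = 0xF, S = E(K, T) = 0x7; 0xE ⊕ 0x7 = 0x9.
P[4]: T = 0x0, S = E(K, T) = 0x8; 0x1 ⊕ 0x8 = 0x9.
Blocks that differ from the original plaintext: P[1].

P[1] = 0x7, P[2] = 0xD, P[3] = 0x9, P[4] = 0x9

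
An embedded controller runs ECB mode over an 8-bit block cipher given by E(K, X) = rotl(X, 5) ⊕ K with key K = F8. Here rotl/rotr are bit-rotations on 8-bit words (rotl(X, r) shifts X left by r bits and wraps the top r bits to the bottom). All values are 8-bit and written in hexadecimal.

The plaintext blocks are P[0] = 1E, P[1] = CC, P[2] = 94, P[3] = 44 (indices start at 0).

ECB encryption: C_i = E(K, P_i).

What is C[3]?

C[3]: E(K, 44) = 70.

C[3] = 70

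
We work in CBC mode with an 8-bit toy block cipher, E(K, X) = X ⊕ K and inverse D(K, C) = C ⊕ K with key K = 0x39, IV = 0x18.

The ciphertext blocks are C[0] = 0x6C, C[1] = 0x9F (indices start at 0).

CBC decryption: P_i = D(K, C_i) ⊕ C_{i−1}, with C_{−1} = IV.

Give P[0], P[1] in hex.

P[0] = 0x4D, P[1] = 0xCA

P[0]: D(K, 0x6C) = 0x55; 0x55 ⊕ 0x18 = 0x4D.
P[1]: D(K, 0x9F) = 0xA6; 0xA6 ⊕ 0x6C = 0xCA.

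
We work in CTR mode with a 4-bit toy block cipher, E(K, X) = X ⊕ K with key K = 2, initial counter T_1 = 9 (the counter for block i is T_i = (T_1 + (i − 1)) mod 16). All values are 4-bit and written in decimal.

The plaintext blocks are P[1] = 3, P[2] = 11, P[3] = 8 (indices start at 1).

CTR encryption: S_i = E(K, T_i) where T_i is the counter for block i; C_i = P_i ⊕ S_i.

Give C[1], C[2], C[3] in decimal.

C[1]: T = 9, S = E(K, T) = 11; 3 ⊕ 11 = 8.
C[2]: T = 10, S = E(K, T) = 8; 11 ⊕ 8 = 3.
C[3]: T = 11, S = E(K, T) = 9; 8 ⊕ 9 = 1.

C[1] = 8, C[2] = 3, C[3] = 1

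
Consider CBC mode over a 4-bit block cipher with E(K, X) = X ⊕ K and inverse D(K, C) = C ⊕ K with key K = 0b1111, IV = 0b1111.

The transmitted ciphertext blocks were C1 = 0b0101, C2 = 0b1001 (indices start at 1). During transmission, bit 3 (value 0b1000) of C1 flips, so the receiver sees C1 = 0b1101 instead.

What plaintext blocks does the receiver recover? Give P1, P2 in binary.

CBC decryption: P_i = D(K, C_i) ⊕ C_{i−1}, with C_{0} = IV.
Only C1 changed, to 0b1101. In CBC, a change in C_i garbles P_i and flips the same bit in P_{i+1}. Decrypting the received ciphertext:
P1: D(K, 0b1101) = 0b0010; 0b0010 ⊕ 0b1111 = 0b1101.
P2: D(K, 0b1001) = 0b0110; 0b0110 ⊕ 0b1101 = 0b1011.
Blocks that differ from the original plaintext: P1, P2.

P1 = 0b1101, P2 = 0b1011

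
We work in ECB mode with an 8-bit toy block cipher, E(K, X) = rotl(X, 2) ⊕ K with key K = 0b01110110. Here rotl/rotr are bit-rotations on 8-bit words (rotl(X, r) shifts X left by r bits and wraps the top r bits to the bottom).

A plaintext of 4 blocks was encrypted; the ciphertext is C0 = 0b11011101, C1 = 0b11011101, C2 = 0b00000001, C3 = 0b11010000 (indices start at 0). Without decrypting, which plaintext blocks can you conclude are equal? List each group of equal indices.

P0 = P1

ECB encrypts each block independently with the same key, so equal ciphertext blocks imply equal plaintext blocks.
C0 = C1 = 0b11011101, so P0 = P1.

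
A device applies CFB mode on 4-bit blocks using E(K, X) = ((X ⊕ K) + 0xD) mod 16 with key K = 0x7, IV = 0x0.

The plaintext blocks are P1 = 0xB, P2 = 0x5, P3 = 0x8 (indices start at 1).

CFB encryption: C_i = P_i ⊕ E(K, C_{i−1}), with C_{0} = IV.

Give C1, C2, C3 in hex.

C1: E(K, 0x0) = 0x4; 0xB ⊕ 0x4 = 0xF.
C2: E(K, 0xF) = 0x5; 0x5 ⊕ 0x5 = 0x0.
C3: E(K, 0x0) = 0x4; 0x8 ⊕ 0x4 = 0xC.

C1 = 0xF, C2 = 0x0, C3 = 0xC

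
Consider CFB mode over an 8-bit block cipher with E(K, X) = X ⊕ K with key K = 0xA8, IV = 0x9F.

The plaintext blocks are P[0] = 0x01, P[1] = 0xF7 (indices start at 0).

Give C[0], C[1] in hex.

CFB encryption: C_i = P_i ⊕ E(K, C_{i−1}), with C_{−1} = IV.
C[0]: E(K, 0x9F) = 0x37; 0x01 ⊕ 0x37 = 0x36.
C[1]: E(K, 0x36) = 0x9E; 0xF7 ⊕ 0x9E = 0x69.

C[0] = 0x36, C[1] = 0x69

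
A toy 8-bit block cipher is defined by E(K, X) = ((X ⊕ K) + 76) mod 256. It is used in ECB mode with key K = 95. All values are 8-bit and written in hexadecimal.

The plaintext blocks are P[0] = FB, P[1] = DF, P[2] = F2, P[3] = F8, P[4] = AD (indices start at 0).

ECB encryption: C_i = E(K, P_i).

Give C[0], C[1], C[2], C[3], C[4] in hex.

C[0] = E4, C[1] = C0, C[2] = DD, C[3] = E3, C[4] = AE

C[0]: E(K, FB) = E4.
C[1]: E(K, DF) = C0.
C[2]: E(K, F2) = DD.
C[3]: E(K, F8) = E3.
C[4]: E(K, AD) = AE.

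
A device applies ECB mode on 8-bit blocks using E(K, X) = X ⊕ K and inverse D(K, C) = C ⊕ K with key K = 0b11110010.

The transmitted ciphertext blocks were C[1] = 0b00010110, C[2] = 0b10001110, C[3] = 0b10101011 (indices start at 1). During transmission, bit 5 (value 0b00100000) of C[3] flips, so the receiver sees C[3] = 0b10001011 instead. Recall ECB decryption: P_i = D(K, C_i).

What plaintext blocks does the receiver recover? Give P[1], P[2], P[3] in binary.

P[1] = 0b11100100, P[2] = 0b01111100, P[3] = 0b01111001

Only C[3] changed, to 0b10001011. In ECB, a change in C_i affects only P_i. Decrypting the received ciphertext:
P[1]: D(K, 0b00010110) = 0b11100100.
P[2]: D(K, 0b10001110) = 0b01111100.
P[3]: D(K, 0b10001011) = 0b01111001.
Blocks that differ from the original plaintext: P[3].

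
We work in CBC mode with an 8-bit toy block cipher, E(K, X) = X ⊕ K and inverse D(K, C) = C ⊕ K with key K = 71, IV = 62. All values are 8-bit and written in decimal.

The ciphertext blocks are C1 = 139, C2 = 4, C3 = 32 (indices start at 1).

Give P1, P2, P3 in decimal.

CBC decryption: P_i = D(K, C_i) ⊕ C_{i−1}, with C_{0} = IV.
P1: D(K, 139) = 204; 204 ⊕ 62 = 242.
P2: D(K, 4) = 67; 67 ⊕ 139 = 200.
P3: D(K, 32) = 103; 103 ⊕ 4 = 99.

P1 = 242, P2 = 200, P3 = 99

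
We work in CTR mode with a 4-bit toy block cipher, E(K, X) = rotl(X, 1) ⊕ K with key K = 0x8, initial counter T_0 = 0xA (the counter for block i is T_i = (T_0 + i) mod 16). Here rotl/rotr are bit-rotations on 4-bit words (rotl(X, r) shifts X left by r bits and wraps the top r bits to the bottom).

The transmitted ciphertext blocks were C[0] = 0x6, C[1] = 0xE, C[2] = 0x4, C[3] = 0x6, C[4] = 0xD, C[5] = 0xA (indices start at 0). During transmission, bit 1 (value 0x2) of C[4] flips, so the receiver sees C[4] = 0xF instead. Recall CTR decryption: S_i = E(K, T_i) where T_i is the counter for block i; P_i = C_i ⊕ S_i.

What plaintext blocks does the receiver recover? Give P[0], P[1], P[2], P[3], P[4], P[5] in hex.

P[0] = 0xB, P[1] = 0x1, P[2] = 0x5, P[3] = 0x5, P[4] = 0xA, P[5] = 0xD

Only C[4] changed, to 0xF. In CTR, a change in C_i flips the same bit in P_i only; the keystream is unaffected. Decrypting the received ciphertext:
P[0]: T = 0xA, S = E(K, T) = 0xD; 0x6 ⊕ 0xD = 0xB.
P[1]: T = 0xB, S = E(K, T) = 0xF; 0xE ⊕ 0xF = 0x1.
P[2]: T = 0xC, S = E(K, T) = 0x1; 0x4 ⊕ 0x1 = 0x5.
P[3]: T = 0xD, S = E(K, T) = 0x3; 0x6 ⊕ 0x3 = 0x5.
P[4]: T = 0xE, S = E(K, T) = 0x5; 0xF ⊕ 0x5 = 0xA.
P[5]: T = 0xF, S = E(K, T) = 0x7; 0xA ⊕ 0x7 = 0xD.
Blocks that differ from the original plaintext: P[4].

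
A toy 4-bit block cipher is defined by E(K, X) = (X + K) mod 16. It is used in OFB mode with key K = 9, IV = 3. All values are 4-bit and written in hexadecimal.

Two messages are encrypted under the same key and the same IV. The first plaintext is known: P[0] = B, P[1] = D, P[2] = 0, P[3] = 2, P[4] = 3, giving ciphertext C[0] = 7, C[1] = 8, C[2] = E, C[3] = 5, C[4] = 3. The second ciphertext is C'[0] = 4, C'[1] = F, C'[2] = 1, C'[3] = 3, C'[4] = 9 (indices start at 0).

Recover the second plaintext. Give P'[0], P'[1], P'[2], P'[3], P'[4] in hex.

In OFB with a reused IV, both messages share the same keystream S_i, so C_i ⊕ C'_i = P_i ⊕ P'_i and thus P'_i = P_i ⊕ C_i ⊕ C'_i.
P'[0]: B ⊕ 7 ⊕ 4 = 8.
P'[1]: D ⊕ 8 ⊕ F = A.
P'[2]: 0 ⊕ E ⊕ 1 = F.
P'[3]: 2 ⊕ 5 ⊕ 3 = 4.
P'[4]: 3 ⊕ 3 ⊕ 9 = 9.

P'[0] = 8, P'[1] = A, P'[2] = F, P'[3] = 4, P'[4] = 9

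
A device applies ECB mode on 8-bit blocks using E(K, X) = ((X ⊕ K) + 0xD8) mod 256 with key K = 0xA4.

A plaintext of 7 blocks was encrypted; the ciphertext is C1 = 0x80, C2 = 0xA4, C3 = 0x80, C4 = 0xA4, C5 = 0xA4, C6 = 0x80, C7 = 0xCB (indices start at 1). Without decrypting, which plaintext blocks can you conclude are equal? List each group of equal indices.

P1 = P3 = P6; P2 = P4 = P5

ECB encrypts each block independently with the same key, so equal ciphertext blocks imply equal plaintext blocks.
C1 = C3 = C6 = 0x80, so P1 = P3 = P6.
C2 = C4 = C5 = 0xA4, so P2 = P4 = P5.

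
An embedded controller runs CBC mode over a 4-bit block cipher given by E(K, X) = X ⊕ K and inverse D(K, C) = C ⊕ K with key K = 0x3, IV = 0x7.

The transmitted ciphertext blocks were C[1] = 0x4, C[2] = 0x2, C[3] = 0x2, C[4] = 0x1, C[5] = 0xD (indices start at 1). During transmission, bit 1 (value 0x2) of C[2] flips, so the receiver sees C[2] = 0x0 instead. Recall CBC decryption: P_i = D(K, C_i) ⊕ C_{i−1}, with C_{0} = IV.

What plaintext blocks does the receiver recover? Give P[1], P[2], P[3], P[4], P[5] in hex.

P[1] = 0x0, P[2] = 0x7, P[3] = 0x1, P[4] = 0x0, P[5] = 0xF

Only C[2] changed, to 0x0. In CBC, a change in C_i garbles P_i and flips the same bit in P_{i+1}. Decrypting the received ciphertext:
P[1]: D(K, 0x4) = 0x7; 0x7 ⊕ 0x7 = 0x0.
P[2]: D(K, 0x0) = 0x3; 0x3 ⊕ 0x4 = 0x7.
P[3]: D(K, 0x2) = 0x1; 0x1 ⊕ 0x0 = 0x1.
P[4]: D(K, 0x1) = 0x2; 0x2 ⊕ 0x2 = 0x0.
P[5]: D(K, 0xD) = 0xE; 0xE ⊕ 0x1 = 0xF.
Blocks that differ from the original plaintext: P[2], P[3].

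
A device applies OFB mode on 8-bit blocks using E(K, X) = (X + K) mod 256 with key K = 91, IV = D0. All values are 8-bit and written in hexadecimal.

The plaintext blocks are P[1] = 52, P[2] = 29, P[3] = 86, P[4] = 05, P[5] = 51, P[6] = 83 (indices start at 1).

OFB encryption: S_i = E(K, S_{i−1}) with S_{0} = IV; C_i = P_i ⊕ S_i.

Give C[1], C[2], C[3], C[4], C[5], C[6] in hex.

C[1]: S = E(K, D0) = 61; 52 ⊕ 61 = 33.
C[2]: S = E(K, 61) = F2; 29 ⊕ F2 = DB.
C[3]: S = E(K, F2) = 83; 86 ⊕ 83 = 05.
C[4]: S = E(K, 83) = 14; 05 ⊕ 14 = 11.
C[5]: S = E(K, 14) = A5; 51 ⊕ A5 = F4.
C[6]: S = E(K, A5) = 36; 83 ⊕ 36 = B5.

C[1] = 33, C[2] = DB, C[3] = 05, C[4] = 11, C[5] = F4, C[6] = B5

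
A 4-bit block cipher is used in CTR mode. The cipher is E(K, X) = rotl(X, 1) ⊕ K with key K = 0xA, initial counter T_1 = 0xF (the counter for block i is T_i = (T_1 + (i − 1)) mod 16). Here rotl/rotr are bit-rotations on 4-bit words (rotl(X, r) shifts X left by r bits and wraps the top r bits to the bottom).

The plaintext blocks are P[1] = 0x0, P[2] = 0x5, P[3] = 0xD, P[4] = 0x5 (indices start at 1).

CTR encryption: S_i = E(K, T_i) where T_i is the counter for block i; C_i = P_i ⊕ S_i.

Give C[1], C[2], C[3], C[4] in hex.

C[1] = 0x5, C[2] = 0xF, C[3] = 0x5, C[4] = 0xB

C[1]: T = 0xF, S = E(K, T) = 0x5; 0x0 ⊕ 0x5 = 0x5.
C[2]: T = 0x0, S = E(K, T) = 0xA; 0x5 ⊕ 0xA = 0xF.
C[3]: T = 0x1, S = E(K, T) = 0x8; 0xD ⊕ 0x8 = 0x5.
C[4]: T = 0x2, S = E(K, T) = 0xE; 0x5 ⊕ 0xE = 0xB.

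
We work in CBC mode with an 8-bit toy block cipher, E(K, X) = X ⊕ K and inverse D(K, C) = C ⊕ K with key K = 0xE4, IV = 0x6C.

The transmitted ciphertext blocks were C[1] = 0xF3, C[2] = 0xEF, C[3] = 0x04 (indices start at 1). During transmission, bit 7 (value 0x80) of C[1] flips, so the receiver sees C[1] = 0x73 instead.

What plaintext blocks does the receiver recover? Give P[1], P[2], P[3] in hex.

P[1] = 0xFB, P[2] = 0x78, P[3] = 0x0F

CBC decryption: P_i = D(K, C_i) ⊕ C_{i−1}, with C_{0} = IV.
Only C[1] changed, to 0x73. In CBC, a change in C_i garbles P_i and flips the same bit in P_{i+1}. Decrypting the received ciphertext:
P[1]: D(K, 0x73) = 0x97; 0x97 ⊕ 0x6C = 0xFB.
P[2]: D(K, 0xEF) = 0x0B; 0x0B ⊕ 0x73 = 0x78.
P[3]: D(K, 0x04) = 0xE0; 0xE0 ⊕ 0xEF = 0x0F.
Blocks that differ from the original plaintext: P[1], P[2].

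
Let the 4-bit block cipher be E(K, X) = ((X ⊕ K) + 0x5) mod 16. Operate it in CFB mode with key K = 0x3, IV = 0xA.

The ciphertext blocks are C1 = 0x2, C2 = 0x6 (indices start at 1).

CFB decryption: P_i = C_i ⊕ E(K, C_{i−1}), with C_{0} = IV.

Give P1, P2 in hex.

P1 = 0xC, P2 = 0x0

P1: E(K, 0xA) = 0xE; 0x2 ⊕ 0xE = 0xC.
P2: E(K, 0x2) = 0x6; 0x6 ⊕ 0x6 = 0x0.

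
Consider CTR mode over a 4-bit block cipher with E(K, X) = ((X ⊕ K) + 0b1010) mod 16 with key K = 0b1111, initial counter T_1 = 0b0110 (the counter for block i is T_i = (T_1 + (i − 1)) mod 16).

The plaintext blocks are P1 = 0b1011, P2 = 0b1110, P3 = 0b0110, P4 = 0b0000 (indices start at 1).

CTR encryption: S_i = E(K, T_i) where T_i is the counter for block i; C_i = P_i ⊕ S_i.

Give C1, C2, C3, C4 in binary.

C1: T = 0b0110, S = E(K, T) = 0b0011; 0b1011 ⊕ 0b0011 = 0b1000.
C2: T = 0b0111, S = E(K, T) = 0b0010; 0b1110 ⊕ 0b0010 = 0b1100.
C3: T = 0b1000, S = E(K, T) = 0b0001; 0b0110 ⊕ 0b0001 = 0b0111.
C4: T = 0b1001, S = E(K, T) = 0b0000; 0b0000 ⊕ 0b0000 = 0b0000.

C1 = 0b1000, C2 = 0b1100, C3 = 0b0111, C4 = 0b0000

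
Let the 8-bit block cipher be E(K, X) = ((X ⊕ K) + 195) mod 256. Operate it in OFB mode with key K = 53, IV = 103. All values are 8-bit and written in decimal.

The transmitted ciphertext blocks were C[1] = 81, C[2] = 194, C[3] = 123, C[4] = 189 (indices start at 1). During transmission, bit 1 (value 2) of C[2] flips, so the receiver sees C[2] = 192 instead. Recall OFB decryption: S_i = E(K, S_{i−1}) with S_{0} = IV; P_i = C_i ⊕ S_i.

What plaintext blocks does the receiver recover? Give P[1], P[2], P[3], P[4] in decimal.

P[1] = 68, P[2] = 35, P[3] = 226, P[4] = 210

Only C[2] changed, to 192. In OFB, a change in C_i flips the same bit in P_i only; the keystream is unaffected. Decrypting the received ciphertext:
P[1]: S = E(K, 103) = 21; 81 ⊕ 21 = 68.
P[2]: S = E(K, 21) = 227; 192 ⊕ 227 = 35.
P[3]: S = E(K, 227) = 153; 123 ⊕ 153 = 226.
P[4]: S = E(K, 153) = 111; 189 ⊕ 111 = 210.
Blocks that differ from the original plaintext: P[2].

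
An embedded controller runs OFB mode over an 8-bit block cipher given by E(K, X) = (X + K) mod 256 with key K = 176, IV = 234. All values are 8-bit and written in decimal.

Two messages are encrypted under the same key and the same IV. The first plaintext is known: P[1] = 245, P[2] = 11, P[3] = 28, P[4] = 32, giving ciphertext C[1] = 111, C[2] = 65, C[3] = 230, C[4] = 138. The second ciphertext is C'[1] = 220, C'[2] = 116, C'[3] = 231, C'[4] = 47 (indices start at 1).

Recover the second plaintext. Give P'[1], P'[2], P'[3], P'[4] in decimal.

P'[1] = 70, P'[2] = 62, P'[3] = 29, P'[4] = 133

In OFB with a reused IV, both messages share the same keystream S_i, so C_i ⊕ C'_i = P_i ⊕ P'_i and thus P'_i = P_i ⊕ C_i ⊕ C'_i.
P'[1]: 245 ⊕ 111 ⊕ 220 = 70.
P'[2]: 11 ⊕ 65 ⊕ 116 = 62.
P'[3]: 28 ⊕ 230 ⊕ 231 = 29.
P'[4]: 32 ⊕ 138 ⊕ 47 = 133.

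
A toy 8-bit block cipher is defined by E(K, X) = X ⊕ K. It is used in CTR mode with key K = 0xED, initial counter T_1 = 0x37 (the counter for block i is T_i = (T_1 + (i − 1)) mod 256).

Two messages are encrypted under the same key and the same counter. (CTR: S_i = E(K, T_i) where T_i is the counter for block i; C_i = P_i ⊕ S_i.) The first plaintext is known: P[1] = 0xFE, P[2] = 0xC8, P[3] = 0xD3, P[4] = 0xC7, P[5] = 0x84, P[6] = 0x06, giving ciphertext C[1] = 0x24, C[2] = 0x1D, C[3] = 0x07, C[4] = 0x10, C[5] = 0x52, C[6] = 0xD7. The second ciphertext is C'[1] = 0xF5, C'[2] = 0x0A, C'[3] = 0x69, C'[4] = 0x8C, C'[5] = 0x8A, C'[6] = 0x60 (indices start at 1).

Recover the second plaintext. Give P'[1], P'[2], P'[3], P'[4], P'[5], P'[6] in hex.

P'[1] = 0x2F, P'[2] = 0xDF, P'[3] = 0xBD, P'[4] = 0x5B, P'[5] = 0x5C, P'[6] = 0xB1

In CTR with a reused counter, both messages share the same keystream S_i, so C_i ⊕ C'_i = P_i ⊕ P'_i and thus P'_i = P_i ⊕ C_i ⊕ C'_i.
P'[1]: 0xFE ⊕ 0x24 ⊕ 0xF5 = 0x2F.
P'[2]: 0xC8 ⊕ 0x1D ⊕ 0x0A = 0xDF.
P'[3]: 0xD3 ⊕ 0x07 ⊕ 0x69 = 0xBD.
P'[4]: 0xC7 ⊕ 0x10 ⊕ 0x8C = 0x5B.
P'[5]: 0x84 ⊕ 0x52 ⊕ 0x8A = 0x5C.
P'[6]: 0x06 ⊕ 0xD7 ⊕ 0x60 = 0xB1.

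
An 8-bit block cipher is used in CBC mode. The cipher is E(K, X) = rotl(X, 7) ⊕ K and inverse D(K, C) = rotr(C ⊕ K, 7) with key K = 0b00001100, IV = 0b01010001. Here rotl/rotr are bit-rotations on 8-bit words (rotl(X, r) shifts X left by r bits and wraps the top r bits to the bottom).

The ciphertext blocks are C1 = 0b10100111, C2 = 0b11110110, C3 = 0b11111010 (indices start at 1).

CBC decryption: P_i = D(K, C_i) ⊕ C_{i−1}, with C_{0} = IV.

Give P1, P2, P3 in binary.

P1 = 0b00000110, P2 = 0b01010010, P3 = 0b00011011

P1: D(K, 0b10100111) = 0b01010111; 0b01010111 ⊕ 0b01010001 = 0b00000110.
P2: D(K, 0b11110110) = 0b11110101; 0b11110101 ⊕ 0b10100111 = 0b01010010.
P3: D(K, 0b11111010) = 0b11101101; 0b11101101 ⊕ 0b11110110 = 0b00011011.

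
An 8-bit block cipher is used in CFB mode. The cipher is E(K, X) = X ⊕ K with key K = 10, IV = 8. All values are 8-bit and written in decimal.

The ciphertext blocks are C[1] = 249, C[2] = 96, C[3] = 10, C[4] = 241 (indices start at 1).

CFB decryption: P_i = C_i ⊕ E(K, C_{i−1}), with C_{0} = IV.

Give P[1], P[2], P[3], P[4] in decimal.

P[1] = 251, P[2] = 147, P[3] = 96, P[4] = 241

P[1]: E(K, 8) = 2; 249 ⊕ 2 = 251.
P[2]: E(K, 249) = 243; 96 ⊕ 243 = 147.
P[3]: E(K, 96) = 106; 10 ⊕ 106 = 96.
P[4]: E(K, 10) = 0; 241 ⊕ 0 = 241.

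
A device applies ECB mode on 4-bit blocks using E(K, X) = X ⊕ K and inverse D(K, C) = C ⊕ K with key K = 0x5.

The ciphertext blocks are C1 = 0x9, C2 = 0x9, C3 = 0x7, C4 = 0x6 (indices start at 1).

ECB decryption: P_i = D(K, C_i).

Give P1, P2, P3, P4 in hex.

P1 = 0xC, P2 = 0xC, P3 = 0x2, P4 = 0x3

P1: D(K, 0x9) = 0xC.
P2: D(K, 0x9) = 0xC.
P3: D(K, 0x7) = 0x2.
P4: D(K, 0x6) = 0x3.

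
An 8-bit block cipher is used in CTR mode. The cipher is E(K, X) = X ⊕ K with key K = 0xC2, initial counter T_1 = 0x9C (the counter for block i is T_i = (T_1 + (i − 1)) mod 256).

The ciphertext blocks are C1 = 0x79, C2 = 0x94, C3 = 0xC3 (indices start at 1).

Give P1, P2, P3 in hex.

P1 = 0x27, P2 = 0xCB, P3 = 0x9F

CTR decryption: S_i = E(K, T_i) where T_i is the counter for block i; P_i = C_i ⊕ S_i.
P1: T = 0x9C, S = E(K, T) = 0x5E; 0x79 ⊕ 0x5E = 0x27.
P2: T = 0x9D, S = E(K, T) = 0x5F; 0x94 ⊕ 0x5F = 0xCB.
P3: T = 0x9E, S = E(K, T) = 0x5C; 0xC3 ⊕ 0x5C = 0x9F.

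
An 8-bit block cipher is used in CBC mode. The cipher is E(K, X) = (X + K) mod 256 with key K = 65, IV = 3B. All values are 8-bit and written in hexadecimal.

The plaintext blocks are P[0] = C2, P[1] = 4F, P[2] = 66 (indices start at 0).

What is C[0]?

CBC encryption: C_i = E(K, P_i ⊕ C_{i−1}), with C_{−1} = IV.
C[0]: P[0] ⊕ 3B = F9; E(K, F9) = 5E.

C[0] = 5E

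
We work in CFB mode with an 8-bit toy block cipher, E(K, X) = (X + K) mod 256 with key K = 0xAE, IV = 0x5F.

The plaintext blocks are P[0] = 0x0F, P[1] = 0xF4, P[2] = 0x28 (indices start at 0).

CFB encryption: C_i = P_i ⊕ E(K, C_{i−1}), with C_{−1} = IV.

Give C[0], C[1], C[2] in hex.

C[0]: E(K, 0x5F) = 0x0D; 0x0F ⊕ 0x0D = 0x02.
C[1]: E(K, 0x02) = 0xB0; 0xF4 ⊕ 0xB0 = 0x44.
C[2]: E(K, 0x44) = 0xF2; 0x28 ⊕ 0xF2 = 0xDA.

C[0] = 0x02, C[1] = 0x44, C[2] = 0xDA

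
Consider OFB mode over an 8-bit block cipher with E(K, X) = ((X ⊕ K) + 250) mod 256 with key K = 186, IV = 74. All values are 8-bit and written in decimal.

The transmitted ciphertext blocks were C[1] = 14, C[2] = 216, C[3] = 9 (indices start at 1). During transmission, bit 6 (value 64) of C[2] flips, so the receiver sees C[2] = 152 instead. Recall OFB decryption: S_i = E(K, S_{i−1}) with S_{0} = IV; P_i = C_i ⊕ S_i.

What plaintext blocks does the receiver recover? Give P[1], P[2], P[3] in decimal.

Only C[2] changed, to 152. In OFB, a change in C_i flips the same bit in P_i only; the keystream is unaffected. Decrypting the received ciphertext:
P[1]: S = E(K, 74) = 234; 14 ⊕ 234 = 228.
P[2]: S = E(K, 234) = 74; 152 ⊕ 74 = 210.
P[3]: S = E(K, 74) = 234; 9 ⊕ 234 = 227.
Blocks that differ from the original plaintext: P[2].

P[1] = 228, P[2] = 210, P[3] = 227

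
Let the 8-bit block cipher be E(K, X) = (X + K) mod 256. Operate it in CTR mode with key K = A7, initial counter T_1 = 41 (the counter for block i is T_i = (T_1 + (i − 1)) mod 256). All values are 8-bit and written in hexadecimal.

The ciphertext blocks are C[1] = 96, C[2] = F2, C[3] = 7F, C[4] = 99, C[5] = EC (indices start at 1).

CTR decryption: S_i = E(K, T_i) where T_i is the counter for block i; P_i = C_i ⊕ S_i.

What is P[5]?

P[5]: T = 45, S = E(K, T) = EC; EC ⊕ EC = 00.

P[5] = 00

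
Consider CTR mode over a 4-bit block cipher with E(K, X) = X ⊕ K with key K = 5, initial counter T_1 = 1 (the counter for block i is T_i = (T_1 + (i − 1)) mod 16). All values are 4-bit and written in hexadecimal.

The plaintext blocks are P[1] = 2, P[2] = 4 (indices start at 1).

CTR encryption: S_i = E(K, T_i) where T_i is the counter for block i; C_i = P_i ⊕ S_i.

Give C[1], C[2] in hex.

C[1] = 6, C[2] = 3

C[1]: T = 1, S = E(K, T) = 4; 2 ⊕ 4 = 6.
C[2]: T = 2, S = E(K, T) = 7; 4 ⊕ 7 = 3.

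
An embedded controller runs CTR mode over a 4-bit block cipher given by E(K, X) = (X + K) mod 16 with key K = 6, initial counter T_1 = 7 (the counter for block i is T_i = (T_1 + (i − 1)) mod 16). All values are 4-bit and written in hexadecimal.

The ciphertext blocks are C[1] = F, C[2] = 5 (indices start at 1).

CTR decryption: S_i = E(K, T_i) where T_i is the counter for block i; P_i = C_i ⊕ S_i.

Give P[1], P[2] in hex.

P[1] = 2, P[2] = B

P[1]: T = 7, S = E(K, T) = D; F ⊕ D = 2.
P[2]: T = 8, S = E(K, T) = E; 5 ⊕ E = B.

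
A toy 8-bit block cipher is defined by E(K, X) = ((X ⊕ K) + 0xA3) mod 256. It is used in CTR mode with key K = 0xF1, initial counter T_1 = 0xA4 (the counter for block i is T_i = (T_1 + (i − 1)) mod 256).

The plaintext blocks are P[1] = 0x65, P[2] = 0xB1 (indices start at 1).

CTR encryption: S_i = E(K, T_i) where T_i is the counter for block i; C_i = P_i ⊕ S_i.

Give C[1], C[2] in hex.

C[1]: T = 0xA4, S = E(K, T) = 0xF8; 0x65 ⊕ 0xF8 = 0x9D.
C[2]: T = 0xA5, S = E(K, T) = 0xF7; 0xB1 ⊕ 0xF7 = 0x46.

C[1] = 0x9D, C[2] = 0x46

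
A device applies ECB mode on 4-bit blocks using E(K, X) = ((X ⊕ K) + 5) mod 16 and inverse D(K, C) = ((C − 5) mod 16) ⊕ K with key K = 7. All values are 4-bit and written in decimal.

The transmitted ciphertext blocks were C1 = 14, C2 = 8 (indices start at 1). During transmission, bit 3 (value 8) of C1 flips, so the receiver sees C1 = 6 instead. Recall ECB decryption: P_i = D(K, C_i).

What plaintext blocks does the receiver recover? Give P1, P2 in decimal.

P1 = 6, P2 = 4

Only C1 changed, to 6. In ECB, a change in C_i affects only P_i. Decrypting the received ciphertext:
P1: D(K, 6) = 6.
P2: D(K, 8) = 4.
Blocks that differ from the original plaintext: P1.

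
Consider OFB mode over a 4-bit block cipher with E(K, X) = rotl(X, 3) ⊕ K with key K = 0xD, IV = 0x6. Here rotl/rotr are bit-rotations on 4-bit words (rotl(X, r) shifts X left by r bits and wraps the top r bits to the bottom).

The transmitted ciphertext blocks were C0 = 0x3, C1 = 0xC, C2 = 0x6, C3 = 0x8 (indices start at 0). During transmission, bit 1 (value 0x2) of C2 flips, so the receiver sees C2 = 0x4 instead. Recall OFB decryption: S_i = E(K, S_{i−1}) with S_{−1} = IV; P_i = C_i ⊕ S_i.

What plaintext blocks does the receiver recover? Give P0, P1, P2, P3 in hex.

P0 = 0xD, P1 = 0x6, P2 = 0xC, P3 = 0x1

Only C2 changed, to 0x4. In OFB, a change in C_i flips the same bit in P_i only; the keystream is unaffected. Decrypting the received ciphertext:
P0: S = E(K, 0x6) = 0xE; 0x3 ⊕ 0xE = 0xD.
P1: S = E(K, 0xE) = 0xA; 0xC ⊕ 0xA = 0x6.
P2: S = E(K, 0xA) = 0x8; 0x4 ⊕ 0x8 = 0xC.
P3: S = E(K, 0x8) = 0x9; 0x8 ⊕ 0x9 = 0x1.
Blocks that differ from the original plaintext: P2.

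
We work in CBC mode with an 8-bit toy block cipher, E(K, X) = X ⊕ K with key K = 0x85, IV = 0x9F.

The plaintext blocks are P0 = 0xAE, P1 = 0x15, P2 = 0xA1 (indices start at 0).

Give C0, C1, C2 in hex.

CBC encryption: C_i = E(K, P_i ⊕ C_{i−1}), with C_{−1} = IV.
C0: P0 ⊕ 0x9F = 0x31; E(K, 0x31) = 0xB4.
C1: P1 ⊕ 0xB4 = 0xA1; E(K, 0xA1) = 0x24.
C2: P2 ⊕ 0x24 = 0x85; E(K, 0x85) = 0x00.

C0 = 0xB4, C1 = 0x24, C2 = 0x00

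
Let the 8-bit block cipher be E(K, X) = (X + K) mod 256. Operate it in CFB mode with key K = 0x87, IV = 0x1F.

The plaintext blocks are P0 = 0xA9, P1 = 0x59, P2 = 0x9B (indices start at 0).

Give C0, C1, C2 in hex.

CFB encryption: C_i = P_i ⊕ E(K, C_{i−1}), with C_{−1} = IV.
C0: E(K, 0x1F) = 0xA6; 0xA9 ⊕ 0xA6 = 0x0F.
C1: E(K, 0x0F) = 0x96; 0x59 ⊕ 0x96 = 0xCF.
C2: E(K, 0xCF) = 0x56; 0x9B ⊕ 0x56 = 0xCD.

C0 = 0x0F, C1 = 0xCF, C2 = 0xCD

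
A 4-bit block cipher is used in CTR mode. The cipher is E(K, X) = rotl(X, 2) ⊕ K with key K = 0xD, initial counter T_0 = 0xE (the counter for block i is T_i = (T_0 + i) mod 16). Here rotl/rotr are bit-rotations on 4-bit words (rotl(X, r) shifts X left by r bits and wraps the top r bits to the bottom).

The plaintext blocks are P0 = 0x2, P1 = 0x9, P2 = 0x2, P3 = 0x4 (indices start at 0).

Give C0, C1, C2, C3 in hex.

C0 = 0x4, C1 = 0xB, C2 = 0xF, C3 = 0xD

CTR encryption: S_i = E(K, T_i) where T_i is the counter for block i; C_i = P_i ⊕ S_i.
C0: T = 0xE, S = E(K, T) = 0x6; 0x2 ⊕ 0x6 = 0x4.
C1: T = 0xF, S = E(K, T) = 0x2; 0x9 ⊕ 0x2 = 0xB.
C2: T = 0x0, S = E(K, T) = 0xD; 0x2 ⊕ 0xD = 0xF.
C3: T = 0x1, S = E(K, T) = 0x9; 0x4 ⊕ 0x9 = 0xD.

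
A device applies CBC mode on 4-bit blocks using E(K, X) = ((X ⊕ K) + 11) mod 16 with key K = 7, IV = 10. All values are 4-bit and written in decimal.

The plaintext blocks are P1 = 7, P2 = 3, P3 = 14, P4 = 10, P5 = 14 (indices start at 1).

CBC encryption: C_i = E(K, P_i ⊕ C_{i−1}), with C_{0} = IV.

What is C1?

C1 = 5

C1: P1 ⊕ 10 = 13; E(K, 13) = 5.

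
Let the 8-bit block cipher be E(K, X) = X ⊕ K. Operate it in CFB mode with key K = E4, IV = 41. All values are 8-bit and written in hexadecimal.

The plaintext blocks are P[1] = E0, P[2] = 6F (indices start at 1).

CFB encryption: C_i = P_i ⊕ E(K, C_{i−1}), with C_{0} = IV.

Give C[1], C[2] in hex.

C[1] = 45, C[2] = CE

C[1]: E(K, 41) = A5; E0 ⊕ A5 = 45.
C[2]: E(K, 45) = A1; 6F ⊕ A1 = CE.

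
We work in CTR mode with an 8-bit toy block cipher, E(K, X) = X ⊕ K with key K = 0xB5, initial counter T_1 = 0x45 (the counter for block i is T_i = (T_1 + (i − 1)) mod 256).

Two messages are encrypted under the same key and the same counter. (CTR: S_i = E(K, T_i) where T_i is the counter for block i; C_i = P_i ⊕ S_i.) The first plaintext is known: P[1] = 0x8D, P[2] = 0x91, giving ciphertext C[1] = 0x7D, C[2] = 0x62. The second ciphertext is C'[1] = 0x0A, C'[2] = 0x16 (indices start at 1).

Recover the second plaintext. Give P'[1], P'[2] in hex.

In CTR with a reused counter, both messages share the same keystream S_i, so C_i ⊕ C'_i = P_i ⊕ P'_i and thus P'_i = P_i ⊕ C_i ⊕ C'_i.
P'[1]: 0x8D ⊕ 0x7D ⊕ 0x0A = 0xFA.
P'[2]: 0x91 ⊕ 0x62 ⊕ 0x16 = 0xE5.

P'[1] = 0xFA, P'[2] = 0xE5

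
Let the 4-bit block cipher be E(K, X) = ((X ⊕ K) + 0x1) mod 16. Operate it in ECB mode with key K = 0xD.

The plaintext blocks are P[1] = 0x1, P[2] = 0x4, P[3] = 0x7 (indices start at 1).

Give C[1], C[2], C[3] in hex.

C[1] = 0xD, C[2] = 0xA, C[3] = 0xB

ECB encryption: C_i = E(K, P_i).
C[1]: E(K, 0x1) = 0xD.
C[2]: E(K, 0x4) = 0xA.
C[3]: E(K, 0x7) = 0xB.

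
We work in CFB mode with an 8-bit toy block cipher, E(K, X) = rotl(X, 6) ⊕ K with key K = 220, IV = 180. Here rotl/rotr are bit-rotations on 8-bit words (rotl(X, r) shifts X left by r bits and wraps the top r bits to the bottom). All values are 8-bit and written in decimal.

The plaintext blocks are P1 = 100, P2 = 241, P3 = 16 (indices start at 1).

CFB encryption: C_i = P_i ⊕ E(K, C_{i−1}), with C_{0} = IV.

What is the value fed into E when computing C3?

72

C1: E(K, 180) = 241; 100 ⊕ 241 = 149.
C2: E(K, 149) = 185; 241 ⊕ 185 = 72.
C3: E(K, 72) = 206; 16 ⊕ 206 = 222.
So the input to E for block 3 is 72.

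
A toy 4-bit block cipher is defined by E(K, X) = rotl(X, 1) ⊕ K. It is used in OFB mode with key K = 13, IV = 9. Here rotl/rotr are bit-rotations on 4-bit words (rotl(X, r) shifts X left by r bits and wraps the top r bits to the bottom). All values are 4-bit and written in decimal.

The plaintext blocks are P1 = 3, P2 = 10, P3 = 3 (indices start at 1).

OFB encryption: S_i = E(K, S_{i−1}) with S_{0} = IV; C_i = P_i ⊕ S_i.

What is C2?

C2 = 10

C1: S = E(K, 9) = 14; 3 ⊕ 14 = 13.
C2: S = E(K, 14) = 0; 10 ⊕ 0 = 10.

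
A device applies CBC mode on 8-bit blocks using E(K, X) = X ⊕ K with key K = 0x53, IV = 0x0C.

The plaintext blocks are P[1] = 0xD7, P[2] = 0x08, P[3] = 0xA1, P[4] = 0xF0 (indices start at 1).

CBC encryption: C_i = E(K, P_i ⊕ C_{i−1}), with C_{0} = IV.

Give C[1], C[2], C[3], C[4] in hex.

C[1]: P[1] ⊕ 0x0C = 0xDB; E(K, 0xDB) = 0x88.
C[2]: P[2] ⊕ 0x88 = 0x80; E(K, 0x80) = 0xD3.
C[3]: P[3] ⊕ 0xD3 = 0x72; E(K, 0x72) = 0x21.
C[4]: P[4] ⊕ 0x21 = 0xD1; E(K, 0xD1) = 0x82.

C[1] = 0x88, C[2] = 0xD3, C[3] = 0x21, C[4] = 0x82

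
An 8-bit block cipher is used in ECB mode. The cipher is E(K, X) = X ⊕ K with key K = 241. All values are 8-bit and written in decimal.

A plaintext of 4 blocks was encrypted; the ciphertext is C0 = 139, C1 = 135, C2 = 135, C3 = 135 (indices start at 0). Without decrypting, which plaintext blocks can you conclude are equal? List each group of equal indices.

ECB encrypts each block independently with the same key, so equal ciphertext blocks imply equal plaintext blocks.
C1 = C2 = C3 = 135, so P1 = P2 = P3.

P1 = P2 = P3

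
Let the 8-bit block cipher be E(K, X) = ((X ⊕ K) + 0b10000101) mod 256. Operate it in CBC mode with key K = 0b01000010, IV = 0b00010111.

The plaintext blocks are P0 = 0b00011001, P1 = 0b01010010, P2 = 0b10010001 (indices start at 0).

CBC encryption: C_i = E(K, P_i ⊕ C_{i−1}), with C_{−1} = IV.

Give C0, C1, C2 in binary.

C0: P0 ⊕ 0b00010111 = 0b00001110; E(K, 0b00001110) = 0b11010001.
C1: P1 ⊕ 0b11010001 = 0b10000011; E(K, 0b10000011) = 0b01000110.
C2: P2 ⊕ 0b01000110 = 0b11010111; E(K, 0b11010111) = 0b00011010.

C0 = 0b11010001, C1 = 0b01000110, C2 = 0b00011010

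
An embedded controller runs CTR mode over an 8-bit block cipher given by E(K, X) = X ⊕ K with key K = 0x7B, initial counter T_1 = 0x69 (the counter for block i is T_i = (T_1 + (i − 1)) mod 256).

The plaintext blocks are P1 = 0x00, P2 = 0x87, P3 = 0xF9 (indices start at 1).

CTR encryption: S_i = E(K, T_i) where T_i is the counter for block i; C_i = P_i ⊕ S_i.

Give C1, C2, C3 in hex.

C1: T = 0x69, S = E(K, T) = 0x12; 0x00 ⊕ 0x12 = 0x12.
C2: T = 0x6A, S = E(K, T) = 0x11; 0x87 ⊕ 0x11 = 0x96.
C3: T = 0x6B, S = E(K, T) = 0x10; 0xF9 ⊕ 0x10 = 0xE9.

C1 = 0x12, C2 = 0x96, C3 = 0xE9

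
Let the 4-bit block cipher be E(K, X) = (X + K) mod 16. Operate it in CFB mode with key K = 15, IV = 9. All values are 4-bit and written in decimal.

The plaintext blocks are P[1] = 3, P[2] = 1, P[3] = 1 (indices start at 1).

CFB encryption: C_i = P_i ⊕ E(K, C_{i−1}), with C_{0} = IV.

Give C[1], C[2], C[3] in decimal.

C[1] = 11, C[2] = 11, C[3] = 11

C[1]: E(K, 9) = 8; 3 ⊕ 8 = 11.
C[2]: E(K, 11) = 10; 1 ⊕ 10 = 11.
C[3]: E(K, 11) = 10; 1 ⊕ 10 = 11.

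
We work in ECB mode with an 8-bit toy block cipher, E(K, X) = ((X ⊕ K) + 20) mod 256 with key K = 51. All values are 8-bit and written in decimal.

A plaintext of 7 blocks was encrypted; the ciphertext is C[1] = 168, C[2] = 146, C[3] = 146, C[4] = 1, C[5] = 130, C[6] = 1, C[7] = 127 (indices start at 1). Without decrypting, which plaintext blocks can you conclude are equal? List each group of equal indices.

ECB encrypts each block independently with the same key, so equal ciphertext blocks imply equal plaintext blocks.
C[2] = C[3] = 146, so P[2] = P[3].
C[4] = C[6] = 1, so P[4] = P[6].

P[2] = P[3]; P[4] = P[6]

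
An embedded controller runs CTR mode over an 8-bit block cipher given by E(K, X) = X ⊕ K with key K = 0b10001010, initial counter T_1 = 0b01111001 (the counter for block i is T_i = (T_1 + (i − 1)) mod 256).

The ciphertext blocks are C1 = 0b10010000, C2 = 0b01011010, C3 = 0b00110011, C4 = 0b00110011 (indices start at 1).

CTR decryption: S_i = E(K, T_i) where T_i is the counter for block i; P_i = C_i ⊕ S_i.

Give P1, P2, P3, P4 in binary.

P1: T = 0b01111001, S = E(K, T) = 0b11110011; 0b10010000 ⊕ 0b11110011 = 0b01100011.
P2: T = 0b01111010, S = E(K, T) = 0b11110000; 0b01011010 ⊕ 0b11110000 = 0b10101010.
P3: T = 0b01111011, S = E(K, T) = 0b11110001; 0b00110011 ⊕ 0b11110001 = 0b11000010.
P4: T = 0b01111100, S = E(K, T) = 0b11110110; 0b00110011 ⊕ 0b11110110 = 0b11000101.

P1 = 0b01100011, P2 = 0b10101010, P3 = 0b11000010, P4 = 0b11000101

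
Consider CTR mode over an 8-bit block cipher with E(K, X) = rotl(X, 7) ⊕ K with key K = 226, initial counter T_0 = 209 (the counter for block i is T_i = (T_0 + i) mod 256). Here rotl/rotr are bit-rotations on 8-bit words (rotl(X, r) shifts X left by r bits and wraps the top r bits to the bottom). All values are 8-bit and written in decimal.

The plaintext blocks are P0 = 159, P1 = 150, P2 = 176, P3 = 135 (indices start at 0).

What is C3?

C3 = 15

CTR encryption: S_i = E(K, T_i) where T_i is the counter for block i; C_i = P_i ⊕ S_i.
C0: T = 209, S = E(K, T) = 10; 159 ⊕ 10 = 149.
C1: T = 210, S = E(K, T) = 139; 150 ⊕ 139 = 29.
C2: T = 211, S = E(K, T) = 11; 176 ⊕ 11 = 187.
C3: T = 212, S = E(K, T) = 136; 135 ⊕ 136 = 15.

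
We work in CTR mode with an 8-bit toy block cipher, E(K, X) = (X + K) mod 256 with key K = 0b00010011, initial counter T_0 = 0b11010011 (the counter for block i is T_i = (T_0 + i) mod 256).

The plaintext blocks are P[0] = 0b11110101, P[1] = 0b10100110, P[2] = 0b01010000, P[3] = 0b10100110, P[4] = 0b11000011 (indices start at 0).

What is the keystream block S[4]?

0b11101010

CTR encryption: S_i = E(K, T_i) where T_i is the counter for block i; C_i = P_i ⊕ S_i.
C[0]: T = 0b11010011, S = E(K, T) = 0b11100110; 0b11110101 ⊕ 0b11100110 = 0b00010011.
C[1]: T = 0b11010100, S = E(K, T) = 0b11100111; 0b10100110 ⊕ 0b11100111 = 0b01000001.
C[2]: T = 0b11010101, S = E(K, T) = 0b11101000; 0b01010000 ⊕ 0b11101000 = 0b10111000.
C[3]: T = 0b11010110, S = E(K, T) = 0b11101001; 0b10100110 ⊕ 0b11101001 = 0b01001111.
C[4]: T = 0b11010111, S = E(K, T) = 0b11101010; 0b11000011 ⊕ 0b11101010 = 0b00101001.
So S[4] = 0b11101010.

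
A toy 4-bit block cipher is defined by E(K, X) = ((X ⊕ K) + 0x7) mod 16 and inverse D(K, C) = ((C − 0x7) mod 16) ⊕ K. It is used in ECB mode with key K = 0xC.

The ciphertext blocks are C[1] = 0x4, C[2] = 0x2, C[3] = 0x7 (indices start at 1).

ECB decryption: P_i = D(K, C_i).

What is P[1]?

P[1] = 0x1

P[1]: D(K, 0x4) = 0x1.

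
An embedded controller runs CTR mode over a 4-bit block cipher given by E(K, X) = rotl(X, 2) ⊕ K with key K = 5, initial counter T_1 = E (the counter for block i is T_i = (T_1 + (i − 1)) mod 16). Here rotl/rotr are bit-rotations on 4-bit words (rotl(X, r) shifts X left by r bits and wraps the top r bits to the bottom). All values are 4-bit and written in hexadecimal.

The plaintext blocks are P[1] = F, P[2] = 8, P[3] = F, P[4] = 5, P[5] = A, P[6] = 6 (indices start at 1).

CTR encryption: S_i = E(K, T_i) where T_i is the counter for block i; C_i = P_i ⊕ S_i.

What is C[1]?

C[1]: T = E, S = E(K, T) = E; F ⊕ E = 1.

C[1] = 1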